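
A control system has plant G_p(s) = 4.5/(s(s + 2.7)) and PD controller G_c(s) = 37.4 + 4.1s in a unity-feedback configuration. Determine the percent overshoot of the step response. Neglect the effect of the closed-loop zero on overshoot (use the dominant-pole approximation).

Forward path: (37.4 + 4.1s)·4.5/(s(s+2.7)). The closed-loop characteristic equation is s² + (2.7 + 4.5·4.1)s + 4.5·37.4 = 0.
That is s² + 21.15s + 168.3 = 0, so ω_n = 12.97 rad/s and ζ = 21.15/(2·12.97) = 0.8152.
%OS = 100·exp(−πζ/√(1−ζ²)) = 1.2%.

1.2%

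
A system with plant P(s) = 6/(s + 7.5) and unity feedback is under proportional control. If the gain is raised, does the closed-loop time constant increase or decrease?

The closed-loop bandwidth 7.5+K_p·6 grows with K_p, so τ shrinks.

decrease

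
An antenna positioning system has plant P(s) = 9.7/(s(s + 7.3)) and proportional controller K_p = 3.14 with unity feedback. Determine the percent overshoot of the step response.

Closed-loop characteristic equation: s² + 7.3s + 30.46 = 0, so ω_n = 5.519 rad/s and ζ = 7.3/(2·5.519) = 0.6614.
%OS = 100·exp(−πζ/√(1−ζ²)) = 100·exp(−π·0.6614/√0.5626) = 6.27%.

6.27%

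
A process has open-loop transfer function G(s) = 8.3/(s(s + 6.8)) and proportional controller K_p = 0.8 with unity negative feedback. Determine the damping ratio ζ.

1 + K_p·G(s) = 0 gives s² + 6.8s + 6.64 = 0.
Matching s² + 2ζω_n s + ω_n²: ω_n = √6.64 = 2.577 rad/s and 2ζω_n = 6.8, so ζ = 6.8/(2·2.577) = 1.32.

ζ = 1.32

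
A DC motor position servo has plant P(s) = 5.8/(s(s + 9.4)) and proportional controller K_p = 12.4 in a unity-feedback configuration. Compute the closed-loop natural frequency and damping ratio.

The closed-loop denominator is s(s+9.4) + 12.4·5.8 = s² + 9.4s + 71.92.
Matching s² + 2ζω_n s + ω_n²: ω_n = √71.92 = 8.481 rad/s and 2ζω_n = 9.4, so ζ = 9.4/(2·8.481) = 0.554.

ω_n = 8.48 rad/s, ζ = 0.554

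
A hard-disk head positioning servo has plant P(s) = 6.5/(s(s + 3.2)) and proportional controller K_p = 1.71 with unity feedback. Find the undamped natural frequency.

ω_n = 3.33 rad/s

1 + K_p·P(s) = 0 gives s² + 3.2s + 11.12 = 0.
Matching s² + 2ζω_n s + ω_n²: ω_n = √11.12 = 3.334 rad/s and 2ζω_n = 3.2, so ζ = 3.2/(2·3.334) = 0.48.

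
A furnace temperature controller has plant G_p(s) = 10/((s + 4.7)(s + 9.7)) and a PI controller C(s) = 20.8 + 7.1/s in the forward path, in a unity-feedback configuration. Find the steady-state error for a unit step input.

The open loop C(s)G_p(s) has a pole at the origin (type 1), so the static position error constant is infinite and e_ss = 1/(1+∞) = 0.

0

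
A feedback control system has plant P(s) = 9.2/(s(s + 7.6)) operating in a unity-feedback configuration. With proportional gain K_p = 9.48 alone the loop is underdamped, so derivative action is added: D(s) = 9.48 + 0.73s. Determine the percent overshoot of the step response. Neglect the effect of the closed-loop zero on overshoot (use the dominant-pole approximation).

Forward path: (9.48 + 0.73s)·9.2/(s(s+7.6)). The closed-loop characteristic equation is s² + (7.6 + 9.2·0.73)s + 9.2·9.48 = 0.
That is s² + 14.32s + 87.22 = 0, so ω_n = 9.339 rad/s and ζ = 14.32/(2·9.339) = 0.7665.
%OS = 100·exp(−πζ/√(1−ζ²)) = 2.35%.

2.35%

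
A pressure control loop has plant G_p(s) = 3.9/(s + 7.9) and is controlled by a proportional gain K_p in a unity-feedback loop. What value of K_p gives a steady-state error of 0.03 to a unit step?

The loop is type 0, so e_ss(step) = 1/(1 + K_pos) with K_pos = K_p·G_p(0).
G_p(0) = 0.4937. Require 1/(1 + K_p·0.4937) = 0.03, so 1 + 0.4937·K_p = 33.33.
K_p = (33.33 − 1)/0.4937 = 65.5.

K_p = 65.5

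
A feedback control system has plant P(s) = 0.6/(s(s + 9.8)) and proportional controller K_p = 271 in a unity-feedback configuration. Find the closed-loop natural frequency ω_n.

1 + K_p·P(s) = 0 gives s² + 9.8s + 162.6 = 0.
So ω_n² = 162.6 ⇒ ω_n = 12.75 rad/s, and ζ = 9.8/(2ω_n) = 0.384.

ω_n = 12.8 rad/s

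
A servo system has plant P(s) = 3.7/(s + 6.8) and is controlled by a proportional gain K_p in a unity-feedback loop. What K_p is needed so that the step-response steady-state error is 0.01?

For a type-0 loop with proportional control, e_ss = 1/(1 + K_p·P(0)).
P(0) = 0.5441. Require 1/(1 + K_p·0.5441) = 0.01, so 1 + 0.5441·K_p = 100.
K_p = (100 − 1)/0.5441 = 182.

K_p = 182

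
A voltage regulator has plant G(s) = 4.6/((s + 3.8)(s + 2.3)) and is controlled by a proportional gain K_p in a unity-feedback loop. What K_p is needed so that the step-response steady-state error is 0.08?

Steady-state error for a unit step on this type-0 loop is 1/(1 + K_p·G(0)).
G(0) = 0.5263. Require 1/(1 + K_p·0.5263) = 0.08, so 1 + 0.5263·K_p = 12.5.
K_p = (12.5 − 1)/0.5263 = 21.8.

K_p = 21.8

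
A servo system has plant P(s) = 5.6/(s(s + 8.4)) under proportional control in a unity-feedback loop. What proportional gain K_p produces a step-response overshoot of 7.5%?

From %OS = 100·exp(−πζ/√(1−ζ²)) = 7.5%, ζ = −ln(0.075)/√(π²+ln²(0.075)) = 0.6362.
Characteristic equation s² + 8.4s + 5.6K_p = 0 gives ζ = 8.4/(2√(5.6K_p)).
Setting ζ = 0.6362: √(5.6K_p) = 8.4/(2·0.6362) = 6.602, so K_p = 43.59/5.6 = 7.78.

K_p = 7.78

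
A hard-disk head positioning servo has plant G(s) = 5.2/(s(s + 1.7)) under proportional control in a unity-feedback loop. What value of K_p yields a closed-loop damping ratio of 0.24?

K_p = 2.41

Closed-loop characteristic equation: s² + 1.7s + K_p·5.2 = 0.
So ω_n = √(5.2K_p) and 2ζω_n = 1.7, giving ζ = 1.7/(2√(5.2K_p)).
Setting ζ = 0.24: √(5.2K_p) = 1.7/(2·0.24) = 3.542, so K_p = 12.54/5.2 = 2.41.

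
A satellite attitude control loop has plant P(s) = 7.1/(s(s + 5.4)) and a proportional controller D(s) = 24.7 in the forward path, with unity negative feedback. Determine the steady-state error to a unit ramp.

The loop has one pole at the origin (type 1). Velocity error constant K_v = lim_{s→0} s·D(s)P(s) = 24.7·7.1/5.4 = 32.48.
Steady-state error to a unit ramp: e_ss = 1/K_v = 0.0308.

0.0308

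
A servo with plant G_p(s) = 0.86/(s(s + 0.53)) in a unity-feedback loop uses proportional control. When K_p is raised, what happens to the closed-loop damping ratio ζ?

ζ = 0.53/(2√(0.86K_p)); increasing K_p raises the denominator, so ζ falls.

decrease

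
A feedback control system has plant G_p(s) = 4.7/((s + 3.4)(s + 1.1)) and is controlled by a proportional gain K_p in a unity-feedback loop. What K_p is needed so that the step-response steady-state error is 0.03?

K_p = 25.7

Steady-state error for a unit step on this type-0 loop is 1/(1 + K_p·G_p(0)).
G_p(0) = 1.257. Require 1/(1 + K_p·1.257) = 0.03, so 1 + 1.257·K_p = 33.33.
K_p = (33.33 − 1)/1.257 = 25.7.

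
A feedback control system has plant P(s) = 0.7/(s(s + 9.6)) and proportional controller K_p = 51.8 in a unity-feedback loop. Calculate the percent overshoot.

From 1 + K_pP(s) = 0: s² + 9.6s + 36.26 = 0 ⇒ ω_n = 6.022, ζ = 0.7971.
%OS = 100·exp(−πζ/√(1−ζ²)) = 100·exp(−π·0.7971/√0.3646) = 1.58%.

1.58%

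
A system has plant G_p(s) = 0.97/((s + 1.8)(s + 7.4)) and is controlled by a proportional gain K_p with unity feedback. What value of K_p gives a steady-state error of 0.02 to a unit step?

The loop is type 0, so e_ss(step) = 1/(1 + K_pos) with K_pos = K_p·G_p(0).
G_p(0) = 0.07282. Require 1/(1 + K_p·0.07282) = 0.02, so 1 + 0.07282·K_p = 50.
K_p = (50 − 1)/0.07282 = 673.

K_p = 673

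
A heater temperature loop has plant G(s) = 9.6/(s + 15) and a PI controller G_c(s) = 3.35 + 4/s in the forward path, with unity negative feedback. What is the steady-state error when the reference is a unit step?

0

The open loop G_c(s)G(s) has a pole at the origin (type 1), so the static position error constant is infinite and e_ss = 1/(1+∞) = 0.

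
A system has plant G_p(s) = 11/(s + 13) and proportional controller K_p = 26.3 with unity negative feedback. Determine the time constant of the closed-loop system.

Closed-loop transfer function: T(s) = K_p·G_p(s)/(1 + K_p·G_p(s)) = 289.3/(s + 13 + 289.3) = 289.3/(s + 302.3).
Time constant τ = 1/302.3 = 0.00331 s.

τ = 0.00331 s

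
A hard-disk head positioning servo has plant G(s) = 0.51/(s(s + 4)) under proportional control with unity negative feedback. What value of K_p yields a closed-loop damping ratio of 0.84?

K_p = 11.1

Closed-loop characteristic equation: s² + 4s + K_p·0.51 = 0.
So ω_n = √(0.51K_p) and 2ζω_n = 4, giving ζ = 4/(2√(0.51K_p)).
Setting ζ = 0.84: √(0.51K_p) = 4/(2·0.84) = 2.381, so K_p = 5.669/0.51 = 11.1.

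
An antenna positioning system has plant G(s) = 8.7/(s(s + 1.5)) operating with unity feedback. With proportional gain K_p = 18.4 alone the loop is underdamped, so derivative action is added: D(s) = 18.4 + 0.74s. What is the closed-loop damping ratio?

ζ = 0.314

Forward path: (18.4 + 0.74s)·8.7/(s(s+1.5)). The closed-loop characteristic equation is s² + (1.5 + 8.7·0.74)s + 8.7·18.4 = 0.
That is s² + 7.938s + 160.1 = 0, so ω_n = 12.65 rad/s and ζ = 7.938/(2·12.65) = 0.3137.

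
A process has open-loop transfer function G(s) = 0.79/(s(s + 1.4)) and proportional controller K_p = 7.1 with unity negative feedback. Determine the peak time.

The closed-loop denominator s² + 1.4s + 5.609 gives ω_n = √5.609 = 2.368 and ζ = 1.4/(2ω_n) = 0.2956.
Damped frequency ω_d = ω_n√(1−ζ²) = 2.263 rad/s, so peak time T_p = π/ω_d = 1.39 s.

T_p = 1.39 s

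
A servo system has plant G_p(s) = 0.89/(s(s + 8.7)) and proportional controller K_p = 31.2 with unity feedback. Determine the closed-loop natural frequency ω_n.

ω_n = 5.27 rad/s

The closed-loop denominator is s(s+8.7) + 31.2·0.89 = s² + 8.7s + 27.77.
Matching s² + 2ζω_n s + ω_n²: ω_n = √27.77 = 5.27 rad/s and 2ζω_n = 8.7, so ζ = 8.7/(2·5.27) = 0.825.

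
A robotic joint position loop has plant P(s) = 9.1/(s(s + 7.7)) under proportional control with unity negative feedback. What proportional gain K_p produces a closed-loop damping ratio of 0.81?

K_p = 2.48

Closed-loop characteristic equation: s² + 7.7s + K_p·9.1 = 0.
So ω_n = √(9.1K_p) and 2ζω_n = 7.7, giving ζ = 7.7/(2√(9.1K_p)).
Setting ζ = 0.81: √(9.1K_p) = 7.7/(2·0.81) = 4.753, so K_p = 22.59/9.1 = 2.48.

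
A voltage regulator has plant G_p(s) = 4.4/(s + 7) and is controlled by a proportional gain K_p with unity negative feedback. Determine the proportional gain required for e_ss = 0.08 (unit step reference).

The loop is type 0, so e_ss(step) = 1/(1 + K_pos) with K_pos = K_p·G_p(0).
G_p(0) = 0.6286. Require 1/(1 + K_p·0.6286) = 0.08, so 1 + 0.6286·K_p = 12.5.
K_p = (12.5 − 1)/0.6286 = 18.3.

K_p = 18.3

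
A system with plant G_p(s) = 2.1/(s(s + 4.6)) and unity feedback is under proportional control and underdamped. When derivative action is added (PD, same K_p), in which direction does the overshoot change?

decrease

The derivative term adds K·K_d to the s-coefficient of the characteristic equation, raising 2ζω_n while ω_n is unchanged; ζ increases, so overshoot decreases.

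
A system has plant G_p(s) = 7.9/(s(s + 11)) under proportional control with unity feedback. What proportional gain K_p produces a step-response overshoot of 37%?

From %OS = 100·exp(−πζ/√(1−ζ²)) = 37%, ζ = −ln(0.37)/√(π²+ln²(0.37)) = 0.3017.
Characteristic equation s² + 11s + 7.9K_p = 0 gives ζ = 11/(2√(7.9K_p)).
Setting ζ = 0.3017: √(7.9K_p) = 11/(2·0.3017) = 18.23, so K_p = 332.3/7.9 = 42.1.

K_p = 42.1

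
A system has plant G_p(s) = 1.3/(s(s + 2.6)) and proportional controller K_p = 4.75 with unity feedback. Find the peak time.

The closed-loop denominator s² + 2.6s + 6.175 gives ω_n = √6.175 = 2.485 and ζ = 2.6/(2ω_n) = 0.5231.
Damped frequency ω_d = ω_n√(1−ζ²) = 2.118 rad/s, so peak time T_p = π/ω_d = 1.48 s.

T_p = 1.48 s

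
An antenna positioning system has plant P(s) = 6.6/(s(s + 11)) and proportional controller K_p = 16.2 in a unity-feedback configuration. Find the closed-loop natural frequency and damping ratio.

ω_n = 10.3 rad/s, ζ = 0.532

1 + K_p·P(s) = 0 gives s² + 11s + 106.9 = 0.
So ω_n² = 106.9 ⇒ ω_n = 10.34 rad/s, and ζ = 11/(2ω_n) = 0.532.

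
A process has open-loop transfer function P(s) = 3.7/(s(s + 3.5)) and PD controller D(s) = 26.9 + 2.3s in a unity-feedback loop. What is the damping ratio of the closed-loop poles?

Forward path: (26.9 + 2.3s)·3.7/(s(s+3.5)). The closed-loop characteristic equation is s² + (3.5 + 3.7·2.3)s + 3.7·26.9 = 0.
That is s² + 12.01s + 99.53 = 0, so ω_n = 9.976 rad/s and ζ = 12.01/(2·9.976) = 0.6019.

ζ = 0.602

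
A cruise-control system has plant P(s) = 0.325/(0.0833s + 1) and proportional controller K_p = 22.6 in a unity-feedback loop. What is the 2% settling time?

Closed loop: T(s) = K_p·P/(1+K_p·P) = 7.345/(0.0833s + 1 + 7.345), with pole at s = −(1 + 7.345)/0.0833 = −100.2.
τ = 1/100.2 = 0.009982 s, so 2% settling time ≈ 4τ = 0.0399 s.

T_s ≈ 0.0399 s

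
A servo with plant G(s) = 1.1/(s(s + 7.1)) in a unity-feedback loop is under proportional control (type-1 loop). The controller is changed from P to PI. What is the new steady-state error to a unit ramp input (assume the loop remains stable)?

0

The integrator raises the loop to type 2, so K_v → ∞ and e_ss to a ramp is zero.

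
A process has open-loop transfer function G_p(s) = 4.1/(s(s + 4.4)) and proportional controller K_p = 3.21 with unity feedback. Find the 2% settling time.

T_s ≈ 1.82 s

Closed-loop characteristic equation: s² + 4.4s + 13.16 = 0, so ω_n = 3.628 rad/s and ζ = 4.4/(2·3.628) = 0.6064.
2% settling time T_s ≈ 4/(ζω_n) = 4/2.2 = 1.82 s.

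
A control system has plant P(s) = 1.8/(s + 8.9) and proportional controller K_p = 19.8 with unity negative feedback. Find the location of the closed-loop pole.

Closed-loop transfer function: T(s) = K_p·P(s)/(1 + K_p·P(s)) = 35.64/(s + 8.9 + 35.64) = 35.64/(s + 44.54).
The closed-loop pole is at s = −44.54.

s = -44.54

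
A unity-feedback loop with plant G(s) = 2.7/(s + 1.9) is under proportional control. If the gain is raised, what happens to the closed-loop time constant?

Closed-loop pole is at s = −(1.9+K_p·2.7); larger K_p moves it further left, so τ = 1/(1.9+K_p·2.7) decreases.

decrease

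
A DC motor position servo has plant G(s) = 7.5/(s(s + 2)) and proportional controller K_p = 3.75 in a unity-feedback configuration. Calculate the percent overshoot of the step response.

54.7%

Closed-loop characteristic equation: s² + 2s + 28.12 = 0, so ω_n = 5.303 rad/s and ζ = 2/(2·5.303) = 0.1886.
%OS = 100·exp(−πζ/√(1−ζ²)) = 100·exp(−π·0.1886/√0.9644) = 54.7%.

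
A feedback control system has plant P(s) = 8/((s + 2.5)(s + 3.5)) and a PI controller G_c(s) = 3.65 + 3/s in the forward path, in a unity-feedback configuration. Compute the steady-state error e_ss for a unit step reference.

0

The open loop G_c(s)P(s) has a pole at the origin (type 1), so the static position error constant is infinite and e_ss = 1/(1+∞) = 0.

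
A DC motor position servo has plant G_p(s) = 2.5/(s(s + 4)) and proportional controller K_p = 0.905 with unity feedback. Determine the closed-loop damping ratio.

ζ = 1.33

1 + K_p·G_p(s) = 0 gives s² + 4s + 2.263 = 0.
Matching s² + 2ζω_n s + ω_n²: ω_n = √2.263 = 1.504 rad/s and 2ζω_n = 4, so ζ = 4/(2·1.504) = 1.33.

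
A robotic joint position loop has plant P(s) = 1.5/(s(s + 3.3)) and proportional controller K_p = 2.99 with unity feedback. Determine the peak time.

T_p = 2.37 s

Closed-loop characteristic equation: s² + 3.3s + 4.485 = 0, so ω_n = 2.118 rad/s and ζ = 3.3/(2·2.118) = 0.7791.
Damped frequency ω_d = ω_n√(1−ζ²) = 1.328 rad/s, so peak time T_p = π/ω_d = 2.37 s.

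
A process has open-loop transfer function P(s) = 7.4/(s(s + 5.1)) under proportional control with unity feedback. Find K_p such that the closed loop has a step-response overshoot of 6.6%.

K_p = 2.05

From %OS = 100·exp(−πζ/√(1−ζ²)) = 6.6%, ζ = −ln(0.066)/√(π²+ln²(0.066)) = 0.6543.
Characteristic equation s² + 5.1s + 7.4K_p = 0 gives ζ = 5.1/(2√(7.4K_p)).
Setting ζ = 0.6543: √(7.4K_p) = 5.1/(2·0.6543) = 3.897, so K_p = 15.19/7.4 = 2.05.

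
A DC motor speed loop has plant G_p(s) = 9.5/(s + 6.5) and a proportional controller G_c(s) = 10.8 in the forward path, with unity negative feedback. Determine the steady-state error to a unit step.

0.0596

The loop is type 0. Static position error constant K_pos = G_c(0)·G_p(0) = 10.8·1.462 = 15.78.
Steady-state error to a unit step: e_ss = 1/(1+K_pos) = 1/16.78 = 0.0596.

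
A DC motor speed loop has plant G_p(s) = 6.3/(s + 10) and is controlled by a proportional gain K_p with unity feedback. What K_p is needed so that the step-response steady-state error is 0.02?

Steady-state error for a unit step on this type-0 loop is 1/(1 + K_p·G_p(0)).
G_p(0) = 0.63. Require 1/(1 + K_p·0.63) = 0.02, so 1 + 0.63·K_p = 50.
K_p = (50 − 1)/0.63 = 77.8.

K_p = 77.8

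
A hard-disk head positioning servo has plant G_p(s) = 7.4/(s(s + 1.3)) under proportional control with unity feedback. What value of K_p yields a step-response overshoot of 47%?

From %OS = 100·exp(−πζ/√(1−ζ²)) = 47%, ζ = −ln(0.47)/√(π²+ln²(0.47)) = 0.2337.
Characteristic equation s² + 1.3s + 7.4K_p = 0 gives ζ = 1.3/(2√(7.4K_p)).
Setting ζ = 0.2337: √(7.4K_p) = 1.3/(2·0.2337) = 2.782, so K_p = 7.737/7.4 = 1.05.

K_p = 1.05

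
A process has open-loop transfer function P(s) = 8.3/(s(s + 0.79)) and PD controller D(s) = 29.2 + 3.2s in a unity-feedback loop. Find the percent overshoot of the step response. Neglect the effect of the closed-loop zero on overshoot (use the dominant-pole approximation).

Forward path: (29.2 + 3.2s)·8.3/(s(s+0.79)). The closed-loop characteristic equation is s² + (0.79 + 8.3·3.2)s + 8.3·29.2 = 0.
That is s² + 27.35s + 242.4 = 0, so ω_n = 15.57 rad/s and ζ = 27.35/(2·15.57) = 0.8784.
%OS = 100·exp(−πζ/√(1−ζ²)) = 0.311%.

0.311%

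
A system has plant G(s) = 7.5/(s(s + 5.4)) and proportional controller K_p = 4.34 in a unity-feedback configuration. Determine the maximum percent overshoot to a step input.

18.5%

Closed-loop characteristic equation: s² + 5.4s + 32.55 = 0, so ω_n = 5.705 rad/s and ζ = 5.4/(2·5.705) = 0.4732.
%OS = 100·exp(−πζ/√(1−ζ²)) = 100·exp(−π·0.4732/√0.776) = 18.5%.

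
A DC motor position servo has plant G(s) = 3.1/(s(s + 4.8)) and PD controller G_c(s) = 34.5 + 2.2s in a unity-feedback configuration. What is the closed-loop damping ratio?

ζ = 0.562

Forward path: (34.5 + 2.2s)·3.1/(s(s+4.8)). The closed-loop characteristic equation is s² + (4.8 + 3.1·2.2)s + 3.1·34.5 = 0.
That is s² + 11.62s + 107 = 0, so ω_n = 10.34 rad/s and ζ = 11.62/(2·10.34) = 0.5618.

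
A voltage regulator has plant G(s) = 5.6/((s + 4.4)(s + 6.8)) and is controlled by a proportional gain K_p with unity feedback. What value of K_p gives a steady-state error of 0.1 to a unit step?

For a type-0 loop with proportional control, e_ss = 1/(1 + K_p·G(0)).
G(0) = 0.1872. Require 1/(1 + K_p·0.1872) = 0.1, so 1 + 0.1872·K_p = 10.
K_p = (10 − 1)/0.1872 = 48.1.

K_p = 48.1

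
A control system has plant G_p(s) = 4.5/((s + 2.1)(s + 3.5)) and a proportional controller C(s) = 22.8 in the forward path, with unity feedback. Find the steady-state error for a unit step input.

0.0668

The loop is type 0. Static position error constant K_pos = C(0)·G_p(0) = 22.8·0.6122 = 13.96.
Steady-state error to a unit step: e_ss = 1/(1+K_pos) = 1/14.96 = 0.0668.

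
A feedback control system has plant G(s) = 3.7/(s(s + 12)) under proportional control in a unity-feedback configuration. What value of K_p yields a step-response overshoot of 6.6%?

From %OS = 100·exp(−πζ/√(1−ζ²)) = 6.6%, ζ = −ln(0.066)/√(π²+ln²(0.066)) = 0.6543.
Characteristic equation s² + 12s + 3.7K_p = 0 gives ζ = 12/(2√(3.7K_p)).
Setting ζ = 0.6543: √(3.7K_p) = 12/(2·0.6543) = 9.17, so K_p = 84.09/3.7 = 22.7.

K_p = 22.7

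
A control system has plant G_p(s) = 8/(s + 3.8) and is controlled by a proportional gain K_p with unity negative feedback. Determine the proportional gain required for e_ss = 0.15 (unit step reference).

K_p = 2.69

The loop is type 0, so e_ss(step) = 1/(1 + K_pos) with K_pos = K_p·G_p(0).
G_p(0) = 2.105. Require 1/(1 + K_p·2.105) = 0.15, so 1 + 2.105·K_p = 6.667.
K_p = (6.667 − 1)/2.105 = 2.69.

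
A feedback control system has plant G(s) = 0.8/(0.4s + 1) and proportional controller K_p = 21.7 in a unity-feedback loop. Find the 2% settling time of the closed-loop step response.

T_s ≈ 0.0871 s

Closed loop: T(s) = K_p·G/(1+K_p·G) = 17.36/(0.4s + 1 + 17.36), with pole at s = −(1 + 17.36)/0.4 = −45.9.
τ = 1/45.9 = 0.02179 s, so 2% settling time ≈ 4τ = 0.0871 s.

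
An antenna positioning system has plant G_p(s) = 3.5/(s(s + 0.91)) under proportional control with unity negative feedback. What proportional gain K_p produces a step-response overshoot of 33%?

K_p = 0.534

From %OS = 100·exp(−πζ/√(1−ζ²)) = 33%, ζ = −ln(0.33)/√(π²+ln²(0.33)) = 0.3328.
Characteristic equation s² + 0.91s + 3.5K_p = 0 gives ζ = 0.91/(2√(3.5K_p)).
Setting ζ = 0.3328: √(3.5K_p) = 0.91/(2·0.3328) = 1.367, so K_p = 1.869/3.5 = 0.534.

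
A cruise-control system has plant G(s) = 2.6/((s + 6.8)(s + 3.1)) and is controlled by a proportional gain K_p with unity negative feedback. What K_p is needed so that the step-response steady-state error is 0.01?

K_p = 803

For a type-0 loop with proportional control, e_ss = 1/(1 + K_p·G(0)).
G(0) = 0.1233. Require 1/(1 + K_p·0.1233) = 0.01, so 1 + 0.1233·K_p = 100.
K_p = (100 − 1)/0.1233 = 803.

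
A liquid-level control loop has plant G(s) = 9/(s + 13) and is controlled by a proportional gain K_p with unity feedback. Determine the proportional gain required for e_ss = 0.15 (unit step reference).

For a type-0 loop with proportional control, e_ss = 1/(1 + K_p·G(0)).
G(0) = 0.6923. Require 1/(1 + K_p·0.6923) = 0.15, so 1 + 0.6923·K_p = 6.667.
K_p = (6.667 − 1)/0.6923 = 8.19.

K_p = 8.19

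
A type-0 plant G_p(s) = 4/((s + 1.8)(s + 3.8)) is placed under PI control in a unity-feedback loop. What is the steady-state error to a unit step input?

0

The PI controller's integrator makes the forward path type 1, so e_ss to a step is zero.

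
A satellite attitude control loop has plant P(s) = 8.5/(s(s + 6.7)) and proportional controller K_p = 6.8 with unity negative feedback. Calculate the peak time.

T_p = 0.46 s

From 1 + K_pP(s) = 0: s² + 6.7s + 57.8 = 0 ⇒ ω_n = 7.603, ζ = 0.4406.
Damped frequency ω_d = ω_n√(1−ζ²) = 6.825 rad/s, so peak time T_p = π/ω_d = 0.46 s.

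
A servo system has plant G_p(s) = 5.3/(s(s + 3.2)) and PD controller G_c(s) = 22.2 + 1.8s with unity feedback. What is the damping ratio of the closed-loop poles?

Forward path: (22.2 + 1.8s)·5.3/(s(s+3.2)). The closed-loop characteristic equation is s² + (3.2 + 5.3·1.8)s + 5.3·22.2 = 0.
That is s² + 12.74s + 117.7 = 0, so ω_n = 10.85 rad/s and ζ = 12.74/(2·10.85) = 0.5873.

ζ = 0.587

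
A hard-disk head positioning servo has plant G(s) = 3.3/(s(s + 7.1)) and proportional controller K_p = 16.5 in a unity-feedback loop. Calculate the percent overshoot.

17.8%

From 1 + K_pG(s) = 0: s² + 7.1s + 54.45 = 0 ⇒ ω_n = 7.379, ζ = 0.4811.
%OS = 100·exp(−πζ/√(1−ζ²)) = 100·exp(−π·0.4811/√0.7685) = 17.8%.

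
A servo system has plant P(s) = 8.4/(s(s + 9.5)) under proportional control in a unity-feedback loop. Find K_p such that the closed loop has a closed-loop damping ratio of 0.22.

Closed-loop characteristic equation: s² + 9.5s + K_p·8.4 = 0.
So ω_n = √(8.4K_p) and 2ζω_n = 9.5, giving ζ = 9.5/(2√(8.4K_p)).
Setting ζ = 0.22: √(8.4K_p) = 9.5/(2·0.22) = 21.59, so K_p = 466.2/8.4 = 55.5.

K_p = 55.5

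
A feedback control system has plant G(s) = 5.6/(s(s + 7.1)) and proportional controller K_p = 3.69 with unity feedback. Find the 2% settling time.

T_s ≈ 1.13 s

From 1 + K_pG(s) = 0: s² + 7.1s + 20.66 = 0 ⇒ ω_n = 4.546, ζ = 0.7809.
2% settling time T_s ≈ 4/(ζω_n) = 4/3.55 = 1.13 s.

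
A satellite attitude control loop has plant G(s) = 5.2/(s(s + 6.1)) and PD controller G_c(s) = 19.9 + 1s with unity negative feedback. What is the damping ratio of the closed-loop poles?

ζ = 0.555

Forward path: (19.9 + 1s)·5.2/(s(s+6.1)). The closed-loop characteristic equation is s² + (6.1 + 5.2·1)s + 5.2·19.9 = 0.
That is s² + 11.3s + 103.5 = 0, so ω_n = 10.17 rad/s and ζ = 11.3/(2·10.17) = 0.5554.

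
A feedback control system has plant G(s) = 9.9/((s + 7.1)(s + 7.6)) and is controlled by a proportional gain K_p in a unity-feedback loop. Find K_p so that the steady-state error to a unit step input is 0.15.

K_p = 30.9

For a type-0 loop with proportional control, e_ss = 1/(1 + K_p·G(0)).
G(0) = 0.1835. Require 1/(1 + K_p·0.1835) = 0.15, so 1 + 0.1835·K_p = 6.667.
K_p = (6.667 − 1)/0.1835 = 30.9.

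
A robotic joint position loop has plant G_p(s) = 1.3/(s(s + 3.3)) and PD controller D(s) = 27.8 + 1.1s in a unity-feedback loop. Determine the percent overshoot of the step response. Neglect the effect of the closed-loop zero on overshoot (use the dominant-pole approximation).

26.1%

Forward path: (27.8 + 1.1s)·1.3/(s(s+3.3)). The closed-loop characteristic equation is s² + (3.3 + 1.3·1.1)s + 1.3·27.8 = 0.
That is s² + 4.73s + 36.14 = 0, so ω_n = 6.012 rad/s and ζ = 4.73/(2·6.012) = 0.3934.
%OS = 100·exp(−πζ/√(1−ζ²)) = 26.1%.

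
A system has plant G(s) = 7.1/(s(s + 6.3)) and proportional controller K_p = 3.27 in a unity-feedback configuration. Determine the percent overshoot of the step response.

The closed-loop denominator s² + 6.3s + 23.22 gives ω_n = √23.22 = 4.818 and ζ = 6.3/(2ω_n) = 0.6537.
%OS = 100·exp(−πζ/√(1−ζ²)) = 100·exp(−π·0.6537/√0.5726) = 6.63%.

6.63%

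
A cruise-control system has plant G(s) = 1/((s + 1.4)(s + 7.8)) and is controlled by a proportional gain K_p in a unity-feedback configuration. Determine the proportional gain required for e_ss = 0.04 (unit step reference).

K_p = 262

Steady-state error for a unit step on this type-0 loop is 1/(1 + K_p·G(0)).
G(0) = 0.09158. Require 1/(1 + K_p·0.09158) = 0.04, so 1 + 0.09158·K_p = 25.
K_p = (25 − 1)/0.09158 = 262.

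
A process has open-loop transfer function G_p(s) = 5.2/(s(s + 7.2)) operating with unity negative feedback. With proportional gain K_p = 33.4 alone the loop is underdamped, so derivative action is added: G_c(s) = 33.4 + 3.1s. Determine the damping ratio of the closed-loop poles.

Forward path: (33.4 + 3.1s)·5.2/(s(s+7.2)). The closed-loop characteristic equation is s² + (7.2 + 5.2·3.1)s + 5.2·33.4 = 0.
That is s² + 23.32s + 173.7 = 0, so ω_n = 13.18 rad/s and ζ = 23.32/(2·13.18) = 0.8848.

ζ = 0.885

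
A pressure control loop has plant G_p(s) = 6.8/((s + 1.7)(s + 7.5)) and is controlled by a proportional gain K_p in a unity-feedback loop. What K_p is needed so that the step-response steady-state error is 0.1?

For a type-0 loop with proportional control, e_ss = 1/(1 + K_p·G_p(0)).
G_p(0) = 0.5333. Require 1/(1 + K_p·0.5333) = 0.1, so 1 + 0.5333·K_p = 10.
K_p = (10 − 1)/0.5333 = 16.9.

K_p = 16.9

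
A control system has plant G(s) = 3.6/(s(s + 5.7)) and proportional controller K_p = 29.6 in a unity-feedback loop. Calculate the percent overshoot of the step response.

The closed-loop denominator s² + 5.7s + 106.6 gives ω_n = √106.6 = 10.32 and ζ = 5.7/(2ω_n) = 0.2761.
%OS = 100·exp(−πζ/√(1−ζ²)) = 100·exp(−π·0.2761/√0.9238) = 40.6%.

40.6%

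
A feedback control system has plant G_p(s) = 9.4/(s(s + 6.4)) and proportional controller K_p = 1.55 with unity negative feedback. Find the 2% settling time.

The closed-loop denominator s² + 6.4s + 14.57 gives ω_n = √14.57 = 3.817 and ζ = 6.4/(2ω_n) = 0.8383.
2% settling time T_s ≈ 4/(ζω_n) = 4/3.2 = 1.25 s.

T_s ≈ 1.25 s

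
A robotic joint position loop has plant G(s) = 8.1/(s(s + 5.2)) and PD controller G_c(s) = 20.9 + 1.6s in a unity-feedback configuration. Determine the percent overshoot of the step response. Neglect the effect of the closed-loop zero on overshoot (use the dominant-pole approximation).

Forward path: (20.9 + 1.6s)·8.1/(s(s+5.2)). The closed-loop characteristic equation is s² + (5.2 + 8.1·1.6)s + 8.1·20.9 = 0.
That is s² + 18.16s + 169.3 = 0, so ω_n = 13.01 rad/s and ζ = 18.16/(2·13.01) = 0.6979.
%OS = 100·exp(−πζ/√(1−ζ²)) = 4.68%.

4.68%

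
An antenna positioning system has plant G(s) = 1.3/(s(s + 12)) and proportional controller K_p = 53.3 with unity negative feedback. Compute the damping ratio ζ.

With unity feedback the closed-loop characteristic equation is s² + 12s + 53.3·1.3 = s² + 12s + 69.29 = 0.
Matching s² + 2ζω_n s + ω_n²: ω_n = √69.29 = 8.324 rad/s and 2ζω_n = 12, so ζ = 12/(2·8.324) = 0.721.

ζ = 0.721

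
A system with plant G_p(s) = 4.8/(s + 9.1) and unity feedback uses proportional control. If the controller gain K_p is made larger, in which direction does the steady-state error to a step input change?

decrease

e_ss = 1/(1 + K_p·G_p(0)); a larger K_p raises the denominator, so e_ss decreases.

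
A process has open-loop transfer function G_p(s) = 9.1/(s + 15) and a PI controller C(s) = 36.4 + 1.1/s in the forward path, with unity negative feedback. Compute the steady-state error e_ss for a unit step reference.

0

The open loop C(s)G_p(s) has a pole at the origin (type 1), so the static position error constant is infinite and e_ss = 1/(1+∞) = 0.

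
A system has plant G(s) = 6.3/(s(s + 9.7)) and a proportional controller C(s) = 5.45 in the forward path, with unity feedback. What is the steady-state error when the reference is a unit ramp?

0.283

The loop has one pole at the origin (type 1). Velocity error constant K_v = lim_{s→0} s·C(s)G(s) = 5.45·6.3/9.7 = 3.54.
Steady-state error to a unit ramp: e_ss = 1/K_v = 0.283.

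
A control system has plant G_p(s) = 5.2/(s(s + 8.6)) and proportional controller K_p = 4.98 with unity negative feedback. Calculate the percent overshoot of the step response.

The closed-loop denominator s² + 8.6s + 25.9 gives ω_n = √25.9 = 5.089 and ζ = 8.6/(2ω_n) = 0.845.
%OS = 100·exp(−πζ/√(1−ζ²)) = 100·exp(−π·0.845/√0.286) = 0.699%.

0.699%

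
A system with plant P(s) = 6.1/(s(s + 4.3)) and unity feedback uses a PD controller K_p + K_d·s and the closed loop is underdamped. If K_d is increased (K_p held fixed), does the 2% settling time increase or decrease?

decrease

Characteristic equation s² + (4.3 + 6.1K_d)s + 6.1K_p = 0: raising K_d increases ζω_n = (4.3+6.1K_d)/2 while the loop stays underdamped, so T_s ≈ 4/(ζω_n) decreases.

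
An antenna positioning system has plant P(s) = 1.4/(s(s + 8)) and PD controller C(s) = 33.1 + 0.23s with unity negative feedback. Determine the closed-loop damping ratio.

ζ = 0.611

Forward path: (33.1 + 0.23s)·1.4/(s(s+8)). The closed-loop characteristic equation is s² + (8 + 1.4·0.23)s + 1.4·33.1 = 0.
That is s² + 8.322s + 46.34 = 0, so ω_n = 6.807 rad/s and ζ = 8.322/(2·6.807) = 0.6113.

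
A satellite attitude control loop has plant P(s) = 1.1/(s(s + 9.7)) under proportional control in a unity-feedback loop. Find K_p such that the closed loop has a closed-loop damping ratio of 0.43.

Closed-loop characteristic equation: s² + 9.7s + K_p·1.1 = 0.
So ω_n = √(1.1K_p) and 2ζω_n = 9.7, giving ζ = 9.7/(2√(1.1K_p)).
Setting ζ = 0.43: √(1.1K_p) = 9.7/(2·0.43) = 11.28, so K_p = 127.2/1.1 = 116.

K_p = 116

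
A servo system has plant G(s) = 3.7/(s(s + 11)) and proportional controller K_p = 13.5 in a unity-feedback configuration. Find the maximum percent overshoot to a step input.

Closed-loop characteristic equation: s² + 11s + 49.95 = 0, so ω_n = 7.068 rad/s and ζ = 11/(2·7.068) = 0.7782.
%OS = 100·exp(−πζ/√(1−ζ²)) = 100·exp(−π·0.7782/√0.3944) = 2.04%.

2.04%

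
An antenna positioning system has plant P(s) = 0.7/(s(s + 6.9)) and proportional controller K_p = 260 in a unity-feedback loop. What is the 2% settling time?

From 1 + K_pP(s) = 0: s² + 6.9s + 182 = 0 ⇒ ω_n = 13.49, ζ = 0.2557.
2% settling time T_s ≈ 4/(ζω_n) = 4/3.45 = 1.16 s.

T_s ≈ 1.16 s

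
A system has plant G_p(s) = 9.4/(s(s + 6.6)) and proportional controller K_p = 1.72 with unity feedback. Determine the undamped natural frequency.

ω_n = 4.02 rad/s

With unity feedback the closed-loop characteristic equation is s² + 6.6s + 1.72·9.4 = s² + 6.6s + 16.17 = 0.
So ω_n² = 16.17 ⇒ ω_n = 4.021 rad/s, and ζ = 6.6/(2ω_n) = 0.821.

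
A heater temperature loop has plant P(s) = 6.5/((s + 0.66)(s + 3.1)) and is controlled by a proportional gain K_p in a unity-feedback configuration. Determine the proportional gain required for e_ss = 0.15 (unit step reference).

K_p = 1.78

For a type-0 loop with proportional control, e_ss = 1/(1 + K_p·P(0)).
P(0) = 3.177. Require 1/(1 + K_p·3.177) = 0.15, so 1 + 3.177·K_p = 6.667.
K_p = (6.667 − 1)/3.177 = 1.78.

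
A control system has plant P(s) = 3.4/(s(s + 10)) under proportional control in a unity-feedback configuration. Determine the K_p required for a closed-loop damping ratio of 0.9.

K_p = 9.08

Closed-loop characteristic equation: s² + 10s + K_p·3.4 = 0.
So ω_n = √(3.4K_p) and 2ζω_n = 10, giving ζ = 10/(2√(3.4K_p)).
Setting ζ = 0.9: √(3.4K_p) = 10/(2·0.9) = 5.556, so K_p = 30.86/3.4 = 9.08.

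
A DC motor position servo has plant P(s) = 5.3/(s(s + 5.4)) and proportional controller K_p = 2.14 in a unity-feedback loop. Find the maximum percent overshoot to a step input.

From 1 + K_pP(s) = 0: s² + 5.4s + 11.34 = 0 ⇒ ω_n = 3.368, ζ = 0.8017.
%OS = 100·exp(−πζ/√(1−ζ²)) = 100·exp(−π·0.8017/√0.3573) = 1.48%.

1.48%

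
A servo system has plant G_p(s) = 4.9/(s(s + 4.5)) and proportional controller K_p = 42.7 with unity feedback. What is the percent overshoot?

61%

The closed-loop denominator s² + 4.5s + 209.2 gives ω_n = √209.2 = 14.46 and ζ = 4.5/(2ω_n) = 0.1556.
%OS = 100·exp(−πζ/√(1−ζ²)) = 100·exp(−π·0.1556/√0.9758) = 61%.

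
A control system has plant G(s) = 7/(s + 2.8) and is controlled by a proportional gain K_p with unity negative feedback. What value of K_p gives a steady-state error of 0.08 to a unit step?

K_p = 4.6

The loop is type 0, so e_ss(step) = 1/(1 + K_pos) with K_pos = K_p·G(0).
G(0) = 2.5. Require 1/(1 + K_p·2.5) = 0.08, so 1 + 2.5·K_p = 12.5.
K_p = (12.5 − 1)/2.5 = 4.6.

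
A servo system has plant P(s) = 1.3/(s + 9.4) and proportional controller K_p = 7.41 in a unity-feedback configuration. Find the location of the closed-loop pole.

s = -19.03

Closed-loop transfer function: T(s) = K_p·P(s)/(1 + K_p·P(s)) = 9.633/(s + 9.4 + 9.633) = 9.633/(s + 19.03).
The closed-loop pole is at s = −19.03.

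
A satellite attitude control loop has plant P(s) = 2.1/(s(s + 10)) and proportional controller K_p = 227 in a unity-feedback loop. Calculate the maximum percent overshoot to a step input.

Closed-loop characteristic equation: s² + 10s + 476.7 = 0, so ω_n = 21.83 rad/s and ζ = 10/(2·21.83) = 0.229.
%OS = 100·exp(−πζ/√(1−ζ²)) = 100·exp(−π·0.229/√0.9476) = 47.8%.

47.8%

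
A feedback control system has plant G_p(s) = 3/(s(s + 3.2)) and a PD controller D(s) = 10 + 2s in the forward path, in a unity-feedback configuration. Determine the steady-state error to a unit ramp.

The loop has one pole at the origin (type 1). Velocity error constant K_v = lim_{s→0} s·D(s)G_p(s) = 10·3/3.2 = 9.375.
Steady-state error to a unit ramp: e_ss = 1/K_v = 0.107.

0.107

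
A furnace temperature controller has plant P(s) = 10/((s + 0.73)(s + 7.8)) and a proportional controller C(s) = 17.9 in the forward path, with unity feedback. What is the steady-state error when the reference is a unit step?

The loop is type 0. Static position error constant K_pos = C(0)·P(0) = 17.9·1.756 = 31.44.
Steady-state error to a unit step: e_ss = 1/(1+K_pos) = 1/32.44 = 0.0308.

0.0308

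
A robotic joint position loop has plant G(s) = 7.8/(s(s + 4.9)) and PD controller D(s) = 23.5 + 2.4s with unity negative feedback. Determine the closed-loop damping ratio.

ζ = 0.872

Forward path: (23.5 + 2.4s)·7.8/(s(s+4.9)). The closed-loop characteristic equation is s² + (4.9 + 7.8·2.4)s + 7.8·23.5 = 0.
That is s² + 23.62s + 183.3 = 0, so ω_n = 13.54 rad/s and ζ = 23.62/(2·13.54) = 0.8723.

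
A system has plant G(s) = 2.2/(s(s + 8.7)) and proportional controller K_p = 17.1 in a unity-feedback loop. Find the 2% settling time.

Closed-loop characteristic equation: s² + 8.7s + 37.62 = 0, so ω_n = 6.134 rad/s and ζ = 8.7/(2·6.134) = 0.7092.
2% settling time T_s ≈ 4/(ζω_n) = 4/4.35 = 0.92 s.

T_s ≈ 0.92 s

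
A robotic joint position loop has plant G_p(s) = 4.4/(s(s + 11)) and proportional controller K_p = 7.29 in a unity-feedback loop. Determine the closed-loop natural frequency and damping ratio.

ω_n = 5.66 rad/s, ζ = 0.971

The closed-loop denominator is s(s+11) + 7.29·4.4 = s² + 11s + 32.08.
So ω_n² = 32.08 ⇒ ω_n = 5.664 rad/s, and ζ = 11/(2ω_n) = 0.971.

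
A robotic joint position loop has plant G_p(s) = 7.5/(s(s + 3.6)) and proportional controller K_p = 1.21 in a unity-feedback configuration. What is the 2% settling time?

The closed-loop denominator s² + 3.6s + 9.075 gives ω_n = √9.075 = 3.012 and ζ = 3.6/(2ω_n) = 0.5975.
2% settling time T_s ≈ 4/(ζω_n) = 4/1.8 = 2.22 s.

T_s ≈ 2.22 s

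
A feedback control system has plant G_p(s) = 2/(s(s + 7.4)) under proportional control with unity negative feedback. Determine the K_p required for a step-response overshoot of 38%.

K_p = 79

From %OS = 100·exp(−πζ/√(1−ζ²)) = 38%, ζ = −ln(0.38)/√(π²+ln²(0.38)) = 0.2943.
Characteristic equation s² + 7.4s + 2K_p = 0 gives ζ = 7.4/(2√(2K_p)).
Setting ζ = 0.2943: √(2K_p) = 7.4/(2·0.2943) = 12.57, so K_p = 158/2 = 79.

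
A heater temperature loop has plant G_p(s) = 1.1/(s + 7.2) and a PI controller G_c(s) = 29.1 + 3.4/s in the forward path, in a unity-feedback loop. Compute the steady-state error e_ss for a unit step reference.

0

The open loop G_c(s)G_p(s) has a pole at the origin (type 1), so the static position error constant is infinite and e_ss = 1/(1+∞) = 0.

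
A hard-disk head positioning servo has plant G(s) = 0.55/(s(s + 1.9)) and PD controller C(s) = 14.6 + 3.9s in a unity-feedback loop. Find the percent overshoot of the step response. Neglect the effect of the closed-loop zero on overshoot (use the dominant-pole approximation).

Forward path: (14.6 + 3.9s)·0.55/(s(s+1.9)). The closed-loop characteristic equation is s² + (1.9 + 0.55·3.9)s + 0.55·14.6 = 0.
That is s² + 4.045s + 8.03 = 0, so ω_n = 2.834 rad/s and ζ = 4.045/(2·2.834) = 0.7137.
%OS = 100·exp(−πζ/√(1−ζ²)) = 4.07%.

4.07%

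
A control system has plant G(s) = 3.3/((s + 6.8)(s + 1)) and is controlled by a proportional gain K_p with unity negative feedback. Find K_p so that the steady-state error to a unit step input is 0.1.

The loop is type 0, so e_ss(step) = 1/(1 + K_pos) with K_pos = K_p·G(0).
G(0) = 0.4853. Require 1/(1 + K_p·0.4853) = 0.1, so 1 + 0.4853·K_p = 10.
K_p = (10 − 1)/0.4853 = 18.5.

K_p = 18.5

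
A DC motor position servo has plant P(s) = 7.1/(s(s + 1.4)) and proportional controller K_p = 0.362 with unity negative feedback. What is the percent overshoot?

21.8%

Closed-loop characteristic equation: s² + 1.4s + 2.57 = 0, so ω_n = 1.603 rad/s and ζ = 1.4/(2·1.603) = 0.4366.
%OS = 100·exp(−πζ/√(1−ζ²)) = 100·exp(−π·0.4366/√0.8094) = 21.8%.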